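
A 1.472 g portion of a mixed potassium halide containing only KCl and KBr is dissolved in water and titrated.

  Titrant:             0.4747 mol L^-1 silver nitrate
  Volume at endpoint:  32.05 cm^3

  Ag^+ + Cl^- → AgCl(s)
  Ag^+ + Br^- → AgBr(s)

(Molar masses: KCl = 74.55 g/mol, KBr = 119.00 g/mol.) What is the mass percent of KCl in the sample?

n(AgNO3) = 0.03205 × 0.4747 = 0.01521 mol
Let x = n(KCl), y = n(KBr).
Titrant: 1x + 1y = 0.01521;  mass: 74.55x + 119.00y = 1.472
Solving, x = 7.615 × 10^-3 mol, y = 7.599 × 10^-3 mol
mass of KCl = 7.615 × 10^-3 × 74.55 = 0.5677 g
% KCl = 0.5677 / 1.472 × 100 = 38.57 %

38.57 %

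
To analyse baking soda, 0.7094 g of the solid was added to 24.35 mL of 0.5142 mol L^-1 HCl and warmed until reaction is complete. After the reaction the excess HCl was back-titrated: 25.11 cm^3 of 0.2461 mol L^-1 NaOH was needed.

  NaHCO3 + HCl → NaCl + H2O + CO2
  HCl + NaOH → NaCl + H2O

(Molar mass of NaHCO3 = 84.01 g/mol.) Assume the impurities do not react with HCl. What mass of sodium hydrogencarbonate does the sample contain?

n(HCl) added = 0.02435 × 0.5142 = 0.01252 mol
n(NaOH) used in back-titration = 0.02511 × 0.2461 = 6.180 × 10^-3 mol
n(HCl) left over = 6.180 × 10^-3 mol (1:1 ratio)
n(HCl) consumed by analyte = 0.01252 − 6.180 × 10^-3 = 6.341 × 10^-3 mol
n(NaHCO3) = 6.341 × 10^-3 mol (1:1 ratio)
mass of NaHCO3 = 6.341 × 10^-3 × 84.01 = 0.5327 g

0.5327 g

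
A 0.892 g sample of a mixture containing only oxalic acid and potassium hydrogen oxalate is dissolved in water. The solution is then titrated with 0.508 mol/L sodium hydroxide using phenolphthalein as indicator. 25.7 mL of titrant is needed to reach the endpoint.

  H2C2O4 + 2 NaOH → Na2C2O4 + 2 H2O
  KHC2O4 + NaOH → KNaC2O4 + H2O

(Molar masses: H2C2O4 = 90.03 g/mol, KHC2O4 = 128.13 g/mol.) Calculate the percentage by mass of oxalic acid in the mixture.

47.4 %

n(NaOH) = 0.0257 × 0.508 = 0.0131 mol
Let x = n(H2C2O4), y = n(KHC2O4).
Titrant: 2x + 1y = 0.0131;  mass: 90.03x + 128.13y = 0.892
Solving, x = 4.70 × 10^-3 mol, y = 3.66 × 10^-3 mol
mass of H2C2O4 = 4.70 × 10^-3 × 90.03 = 0.423 g
% H2C2O4 = 0.423 / 0.892 × 100 = 47.4 %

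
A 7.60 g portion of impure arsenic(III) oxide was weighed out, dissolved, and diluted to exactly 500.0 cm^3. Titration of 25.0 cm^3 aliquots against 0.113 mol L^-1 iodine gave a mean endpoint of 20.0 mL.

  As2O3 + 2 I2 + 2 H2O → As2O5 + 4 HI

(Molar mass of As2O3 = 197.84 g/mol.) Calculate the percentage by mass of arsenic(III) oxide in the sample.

n(I2) per titration = 0.0200 × 0.113 = 2.26 × 10^-3 mol
From the 1:2 ratio, n(As2O3) in each aliquot = 1/2 × 2.26 × 10^-3 = 1.13 × 10^-3 mol
n(As2O3) in the whole flask = 1.13 × 10^-3 × 500.0/25.0 = 0.0226 mol
mass of As2O3 = 0.0226 × 197.84 = 4.47 g
% As2O3 = 4.47 / 7.60 × 100 = 58.8 %

58.8 %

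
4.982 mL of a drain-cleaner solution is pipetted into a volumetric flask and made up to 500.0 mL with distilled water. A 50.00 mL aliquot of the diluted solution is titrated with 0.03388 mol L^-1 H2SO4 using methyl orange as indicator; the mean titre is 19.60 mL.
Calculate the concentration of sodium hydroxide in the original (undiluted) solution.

2 NaOH + H2SO4 → Na2SO4 + 2 H2O
n(H2SO4) = 0.01960 × 0.03388 = 6.640 × 10^-4 mol
From the 2:1 ratio, n(NaOH) in the aliquot = 2/1 × 6.640 × 10^-4 = 1.328 × 10^-3 mol
[NaOH]_dilute = 1.328 × 10^-3 / 0.05000 = 0.02656 mol/L
Dilution factor = 500.0 / 4.982 = 100.4
[NaOH]_stock = 0.02656 × 100.4 = 2.666 mol/L

2.666 mol/L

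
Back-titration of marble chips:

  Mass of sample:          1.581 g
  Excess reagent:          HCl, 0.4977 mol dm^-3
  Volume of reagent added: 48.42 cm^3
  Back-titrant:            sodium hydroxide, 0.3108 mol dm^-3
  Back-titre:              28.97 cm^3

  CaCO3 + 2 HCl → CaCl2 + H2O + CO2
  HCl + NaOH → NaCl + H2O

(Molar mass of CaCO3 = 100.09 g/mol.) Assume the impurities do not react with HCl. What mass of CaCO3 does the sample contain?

0.7554 g

n(HCl) added = 0.04842 × 0.4977 = 0.02410 mol
n(NaOH) used in back-titration = 0.02897 × 0.3108 = 9.004 × 10^-3 mol
n(HCl) left over = 9.004 × 10^-3 mol (1:1 ratio)
n(HCl) consumed by analyte = 0.02410 − 9.004 × 10^-3 = 0.01509 mol
From the 1:2 ratio, n(CaCO3) = 1/2 × 0.01509 = 7.547 × 10^-3 mol
mass of CaCO3 = 7.547 × 10^-3 × 100.09 = 0.7554 g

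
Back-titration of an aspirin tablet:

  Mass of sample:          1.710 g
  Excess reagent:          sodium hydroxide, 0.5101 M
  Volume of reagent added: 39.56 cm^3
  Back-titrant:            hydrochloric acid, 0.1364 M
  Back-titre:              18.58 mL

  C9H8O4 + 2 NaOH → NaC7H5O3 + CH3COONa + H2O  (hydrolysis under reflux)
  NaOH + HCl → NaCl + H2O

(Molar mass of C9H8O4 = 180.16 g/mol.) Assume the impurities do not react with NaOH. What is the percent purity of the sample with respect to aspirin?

92.95 %

n(NaOH) added = 0.03956 × 0.5101 = 0.02018 mol
n(HCl) used in back-titration = 0.01858 × 0.1364 = 2.534 × 10^-3 mol
n(NaOH) left over = 2.534 × 10^-3 mol (1:1 ratio)
n(NaOH) consumed by analyte = 0.02018 − 2.534 × 10^-3 = 0.01765 mol
From the 1:2 ratio, n(C9H8O4) = 1/2 × 0.01765 = 8.823 × 10^-3 mol
mass of C9H8O4 = 8.823 × 10^-3 × 180.16 = 1.589 g
% C9H8O4 = 1.589 / 1.710 × 100 = 92.95 %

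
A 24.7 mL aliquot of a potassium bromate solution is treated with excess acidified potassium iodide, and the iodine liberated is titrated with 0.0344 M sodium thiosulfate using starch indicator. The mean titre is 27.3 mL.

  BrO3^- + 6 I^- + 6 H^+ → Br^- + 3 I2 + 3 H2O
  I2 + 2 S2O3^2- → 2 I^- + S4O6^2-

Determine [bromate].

n(S2O3^2-) = 0.0273 × 0.0344 = 9.39 × 10^-4 mol
n(I2) = n(S2O3^2-)/2 = 4.70 × 10^-4 mol
From the 1:3 ratio, n(BrO3^-) in the aliquot = 1/3 × 4.70 × 10^-4 = 1.57 × 10^-4 mol
[BrO3^-] = 1.57 × 10^-4 / 0.0247 = 0.00634 mol/L

0.00634 M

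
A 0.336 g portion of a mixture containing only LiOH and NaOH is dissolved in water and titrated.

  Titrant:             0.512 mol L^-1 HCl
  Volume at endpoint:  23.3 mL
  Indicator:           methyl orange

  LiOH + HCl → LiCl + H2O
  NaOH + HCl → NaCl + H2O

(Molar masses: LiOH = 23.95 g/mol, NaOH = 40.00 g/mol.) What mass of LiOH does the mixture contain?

n(HCl) = 0.0233 × 0.512 = 0.0119 mol
Let x = n(LiOH), y = n(NaOH).
Titrant: 1x + 1y = 0.0119;  mass: 23.95x + 40.00y = 0.336
Solving, x = 8.80 × 10^-3 mol, y = 3.13 × 10^-3 mol
mass of LiOH = 8.80 × 10^-3 × 23.95 = 0.211 g

0.211 g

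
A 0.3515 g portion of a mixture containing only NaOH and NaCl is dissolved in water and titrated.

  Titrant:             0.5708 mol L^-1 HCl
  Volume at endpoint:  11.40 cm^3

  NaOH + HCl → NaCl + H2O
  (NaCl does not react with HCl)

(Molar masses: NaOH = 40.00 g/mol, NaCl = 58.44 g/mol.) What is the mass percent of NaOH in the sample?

n(HCl) = 0.01140 × 0.5708 = 6.507 × 10^-3 mol
Let x = n(NaOH), y = n(NaCl).
Titrant: 1x = 6.507 × 10^-3;  mass: 40.00x + 58.44y = 0.3515
Solving, x = 6.507 × 10^-3 mol, y = 1.561 × 10^-3 mol
mass of NaOH = 6.507 × 10^-3 × 40.00 = 0.2603 g
% NaOH = 0.2603 / 0.3515 × 100 = 74.05 %

74.05 %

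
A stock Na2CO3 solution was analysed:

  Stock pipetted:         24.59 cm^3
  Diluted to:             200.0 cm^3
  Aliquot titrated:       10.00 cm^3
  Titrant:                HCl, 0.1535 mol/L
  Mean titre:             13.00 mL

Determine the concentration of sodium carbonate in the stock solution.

0.8115 mol/L

Na2CO3 + 2 HCl → 2 NaCl + H2O + CO2
n(HCl) = 0.01300 × 0.1535 = 1.995 × 10^-3 mol
From the 1:2 ratio, n(Na2CO3) in the aliquot = 1/2 × 1.995 × 10^-3 = 9.977 × 10^-4 mol
[Na2CO3]_dilute = 9.977 × 10^-4 / 0.01000 = 0.09977 mol/L
Dilution factor = 200.0 / 24.59 = 8.133
[Na2CO3]_stock = 0.09977 × 8.133 = 0.8115 mol/L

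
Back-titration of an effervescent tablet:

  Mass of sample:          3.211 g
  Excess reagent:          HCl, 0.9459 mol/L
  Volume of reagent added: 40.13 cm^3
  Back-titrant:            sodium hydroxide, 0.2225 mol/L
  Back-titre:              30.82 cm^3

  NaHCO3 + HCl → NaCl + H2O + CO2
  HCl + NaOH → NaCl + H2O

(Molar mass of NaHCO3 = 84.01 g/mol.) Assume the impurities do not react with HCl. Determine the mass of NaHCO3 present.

n(HCl) added = 0.04013 × 0.9459 = 0.03796 mol
n(NaOH) used in back-titration = 0.03082 × 0.2225 = 6.857 × 10^-3 mol
n(HCl) left over = 6.857 × 10^-3 mol (1:1 ratio)
n(HCl) consumed by analyte = 0.03796 − 6.857 × 10^-3 = 0.03110 mol
n(NaHCO3) = 0.03110 mol (1:1 ratio)
mass of NaHCO3 = 0.03110 × 84.01 = 2.613 g

2.613 g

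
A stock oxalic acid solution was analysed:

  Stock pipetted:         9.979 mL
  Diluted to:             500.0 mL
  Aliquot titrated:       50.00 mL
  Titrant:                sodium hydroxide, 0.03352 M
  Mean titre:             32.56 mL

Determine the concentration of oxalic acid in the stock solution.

H2C2O4 + 2 NaOH → Na2C2O4 + 2 H2O
n(NaOH) = 0.03256 × 0.03352 = 1.091 × 10^-3 mol
From the 1:2 ratio, n(H2C2O4) in the aliquot = 1/2 × 1.091 × 10^-3 = 5.457 × 10^-4 mol
[H2C2O4]_dilute = 5.457 × 10^-4 / 0.05000 = 0.01091 mol/L
Dilution factor = 500.0 / 9.979 = 50.11
[H2C2O4]_stock = 0.01091 × 50.11 = 0.5469 mol/L

0.5469 M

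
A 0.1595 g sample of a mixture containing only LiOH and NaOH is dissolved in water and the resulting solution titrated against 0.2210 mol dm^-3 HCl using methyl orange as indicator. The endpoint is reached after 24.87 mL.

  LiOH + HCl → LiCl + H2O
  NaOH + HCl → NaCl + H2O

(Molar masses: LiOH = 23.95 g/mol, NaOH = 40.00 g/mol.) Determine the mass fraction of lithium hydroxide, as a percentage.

n(HCl) = 0.02487 × 0.2210 = 5.496 × 10^-3 mol
Let x = n(LiOH), y = n(NaOH).
Titrant: 1x + 1y = 5.496 × 10^-3;  mass: 23.95x + 40.00y = 0.1595
Solving, x = 3.760 × 10^-3 mol, y = 1.736 × 10^-3 mol
mass of LiOH = 3.760 × 10^-3 × 23.95 = 0.09006 g
% LiOH = 0.09006 / 0.1595 × 100 = 56.46 %

56.46 %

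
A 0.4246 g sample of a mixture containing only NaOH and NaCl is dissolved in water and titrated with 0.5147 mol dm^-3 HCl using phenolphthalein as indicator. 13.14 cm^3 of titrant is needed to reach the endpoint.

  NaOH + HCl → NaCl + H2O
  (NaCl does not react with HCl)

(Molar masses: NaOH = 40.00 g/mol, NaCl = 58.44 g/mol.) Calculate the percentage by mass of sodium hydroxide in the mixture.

63.71 %

n(HCl) = 0.01314 × 0.5147 = 6.763 × 10^-3 mol
Let x = n(NaOH), y = n(NaCl).
Titrant: 1x = 6.763 × 10^-3;  mass: 40.00x + 58.44y = 0.4246
Solving, x = 6.763 × 10^-3 mol, y = 2.636 × 10^-3 mol
mass of NaOH = 6.763 × 10^-3 × 40.00 = 0.2705 g
% NaOH = 0.2705 / 0.4246 × 100 = 63.71 %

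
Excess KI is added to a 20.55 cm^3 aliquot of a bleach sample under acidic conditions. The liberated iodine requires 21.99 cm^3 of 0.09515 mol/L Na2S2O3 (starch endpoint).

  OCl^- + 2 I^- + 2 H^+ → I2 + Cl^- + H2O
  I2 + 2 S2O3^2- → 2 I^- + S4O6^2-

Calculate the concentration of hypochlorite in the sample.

0.05091 mol/L

n(S2O3^2-) = 0.02199 × 0.09515 = 2.092 × 10^-3 mol
n(I2) = n(S2O3^2-)/2 = 1.046 × 10^-3 mol
n(OCl^-) in the aliquot = 1.046 × 10^-3 mol (1:1 ratio)
[OCl^-] = 1.046 × 10^-3 / 0.02055 = 0.05091 mol/L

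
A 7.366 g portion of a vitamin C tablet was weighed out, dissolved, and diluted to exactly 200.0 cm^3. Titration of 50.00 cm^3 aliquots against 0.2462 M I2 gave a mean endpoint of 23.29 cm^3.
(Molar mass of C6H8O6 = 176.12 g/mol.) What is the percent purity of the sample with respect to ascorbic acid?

C6H8O6 + I2 → C6H6O6 + 2 HI
n(I2) per titration = 0.02329 × 0.2462 = 5.734 × 10^-3 mol
n(C6H8O6) in each aliquot = 5.734 × 10^-3 mol (1:1 ratio)
n(C6H8O6) in the whole flask = 5.734 × 10^-3 × 200.0/50.00 = 0.02294 mol
mass of C6H8O6 = 0.02294 × 176.12 = 4.039 g
% C6H8O6 = 4.039 / 7.366 × 100 = 54.84 %

54.84 %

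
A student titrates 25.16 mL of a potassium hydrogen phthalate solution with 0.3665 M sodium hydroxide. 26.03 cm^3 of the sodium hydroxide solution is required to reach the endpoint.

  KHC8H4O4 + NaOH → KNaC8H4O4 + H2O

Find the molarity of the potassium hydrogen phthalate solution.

0.3792 M

n(NaOH) = 0.02603 L × 0.3665 mol/L = 9.540 × 10^-3 mol
n(KHC8H4O4) = 9.540 × 10^-3 mol (1:1 mole ratio)
[KHC8H4O4] = 9.540 × 10^-3 mol / 0.02516 L = 0.3792 mol/L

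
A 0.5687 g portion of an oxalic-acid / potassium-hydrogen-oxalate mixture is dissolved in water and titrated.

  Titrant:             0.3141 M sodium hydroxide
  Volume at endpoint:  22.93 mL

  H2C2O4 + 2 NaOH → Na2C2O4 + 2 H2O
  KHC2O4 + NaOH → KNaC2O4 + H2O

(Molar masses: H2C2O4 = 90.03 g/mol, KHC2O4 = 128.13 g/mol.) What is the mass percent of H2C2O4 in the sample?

n(NaOH) = 0.02293 × 0.3141 = 7.202 × 10^-3 mol
Let x = n(H2C2O4), y = n(KHC2O4).
Titrant: 2x + 1y = 7.202 × 10^-3;  mass: 90.03x + 128.13y = 0.5687
Solving, x = 2.130 × 10^-3 mol, y = 2.942 × 10^-3 mol
mass of H2C2O4 = 2.130 × 10^-3 × 90.03 = 0.1918 g
% H2C2O4 = 0.1918 / 0.5687 × 100 = 33.73 %

33.73 %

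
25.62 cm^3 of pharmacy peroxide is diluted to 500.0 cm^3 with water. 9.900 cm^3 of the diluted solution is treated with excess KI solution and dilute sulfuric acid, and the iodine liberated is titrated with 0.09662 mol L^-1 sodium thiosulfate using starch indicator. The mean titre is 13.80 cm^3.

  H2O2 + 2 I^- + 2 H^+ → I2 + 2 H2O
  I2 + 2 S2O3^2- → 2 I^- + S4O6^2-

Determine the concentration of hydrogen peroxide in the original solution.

n(S2O3^2-) = 0.01380 × 0.09662 = 1.333 × 10^-3 mol
n(I2) = n(S2O3^2-)/2 = 6.667 × 10^-4 mol
n(H2O2) in the aliquot = 6.667 × 10^-4 mol (1:1 ratio)
[H2O2]_dilute = 6.667 × 10^-4 / 0.009900 = 0.06734 mol/L
[H2O2]_original = 0.06734 × 500.0/25.62 = 1.314 mol/L

1.314 mol/L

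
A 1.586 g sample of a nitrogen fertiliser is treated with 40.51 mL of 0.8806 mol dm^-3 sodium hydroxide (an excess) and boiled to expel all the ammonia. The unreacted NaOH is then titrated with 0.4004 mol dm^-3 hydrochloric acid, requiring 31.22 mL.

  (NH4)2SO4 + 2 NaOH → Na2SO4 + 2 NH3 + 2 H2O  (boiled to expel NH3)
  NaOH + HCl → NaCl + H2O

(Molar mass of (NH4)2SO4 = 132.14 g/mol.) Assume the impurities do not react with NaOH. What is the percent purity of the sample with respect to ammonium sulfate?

n(NaOH) added = 0.04051 × 0.8806 = 0.03567 mol
n(HCl) used in back-titration = 0.03122 × 0.4004 = 0.01250 mol
n(NaOH) left over = 0.01250 mol (1:1 ratio)
n(NaOH) consumed by analyte = 0.03567 − 0.01250 = 0.02317 mol
From the 1:2 ratio, n((NH4)2SO4) = 1/2 × 0.02317 = 0.01159 mol
mass of (NH4)2SO4 = 0.01159 × 132.14 = 1.531 g
% (NH4)2SO4 = 1.531 / 1.586 × 100 = 96.53 %

96.53 %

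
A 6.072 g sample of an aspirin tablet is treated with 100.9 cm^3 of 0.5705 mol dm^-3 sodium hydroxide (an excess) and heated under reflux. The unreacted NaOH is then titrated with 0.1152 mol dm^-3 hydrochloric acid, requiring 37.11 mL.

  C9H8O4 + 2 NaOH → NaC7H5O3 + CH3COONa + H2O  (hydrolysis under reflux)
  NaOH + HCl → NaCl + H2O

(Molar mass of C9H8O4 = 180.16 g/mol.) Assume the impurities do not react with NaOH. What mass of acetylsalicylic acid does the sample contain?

n(NaOH) added = 0.1009 × 0.5705 = 0.05756 mol
n(HCl) used in back-titration = 0.03711 × 0.1152 = 4.275 × 10^-3 mol
n(NaOH) left over = 4.275 × 10^-3 mol (1:1 ratio)
n(NaOH) consumed by analyte = 0.05756 − 4.275 × 10^-3 = 0.05329 mol
From the 1:2 ratio, n(C9H8O4) = 1/2 × 0.05329 = 0.02664 mol
mass of C9H8O4 = 0.02664 × 180.16 = 4.800 g

4.800 g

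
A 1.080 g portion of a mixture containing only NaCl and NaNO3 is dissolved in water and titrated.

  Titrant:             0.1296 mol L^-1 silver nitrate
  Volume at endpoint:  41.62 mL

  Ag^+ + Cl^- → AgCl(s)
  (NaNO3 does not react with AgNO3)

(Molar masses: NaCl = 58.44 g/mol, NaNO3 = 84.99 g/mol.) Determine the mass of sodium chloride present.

n(AgNO3) = 0.04162 × 0.1296 = 5.394 × 10^-3 mol
Let x = n(NaCl), y = n(NaNO3).
Titrant: 1x = 5.394 × 10^-3;  mass: 58.44x + 84.99y = 1.080
Solving, x = 5.394 × 10^-3 mol, y = 8.998 × 10^-3 mol
mass of NaCl = 5.394 × 10^-3 × 58.44 = 0.3152 g

0.3152 g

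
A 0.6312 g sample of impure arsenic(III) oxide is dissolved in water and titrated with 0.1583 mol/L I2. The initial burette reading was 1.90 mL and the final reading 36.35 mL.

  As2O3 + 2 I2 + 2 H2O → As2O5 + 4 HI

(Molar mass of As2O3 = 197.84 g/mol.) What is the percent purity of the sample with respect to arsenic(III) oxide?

n(I2) = 0.03445 L × 0.1583 mol/L = 5.453 × 10^-3 mol
From the 1:2 ratio, n(As2O3) = 1/2 × 5.453 × 10^-3 = 2.727 × 10^-3 mol
mass of As2O3 = 2.727 × 10^-3 × 197.84 g/mol = 0.5395 g
% As2O3 = 0.5395 / 0.6312 × 100 = 85.46 %

85.46 %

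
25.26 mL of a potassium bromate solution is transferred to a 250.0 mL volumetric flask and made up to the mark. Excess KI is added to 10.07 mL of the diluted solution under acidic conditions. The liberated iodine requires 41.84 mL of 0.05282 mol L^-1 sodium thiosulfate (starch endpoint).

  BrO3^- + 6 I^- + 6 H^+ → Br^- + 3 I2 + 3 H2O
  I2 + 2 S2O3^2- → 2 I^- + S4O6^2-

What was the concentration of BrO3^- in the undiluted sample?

0.3620 mol/L

n(S2O3^2-) = 0.04184 × 0.05282 = 2.210 × 10^-3 mol
n(I2) = n(S2O3^2-)/2 = 1.105 × 10^-3 mol
From the 1:3 ratio, n(BrO3^-) in the aliquot = 1/3 × 1.105 × 10^-3 = 3.683 × 10^-4 mol
[BrO3^-]_dilute = 3.683 × 10^-4 / 0.01007 = 0.03658 mol/L
[BrO3^-]_original = 0.03658 × 250.0/25.26 = 0.3620 mol/L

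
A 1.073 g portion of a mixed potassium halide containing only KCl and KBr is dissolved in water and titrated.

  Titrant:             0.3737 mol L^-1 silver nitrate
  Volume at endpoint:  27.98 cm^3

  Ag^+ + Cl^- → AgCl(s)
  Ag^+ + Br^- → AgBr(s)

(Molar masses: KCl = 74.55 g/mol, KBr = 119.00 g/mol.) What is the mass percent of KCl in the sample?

n(AgNO3) = 0.02798 × 0.3737 = 0.01046 mol
Let x = n(KCl), y = n(KBr).
Titrant: 1x + 1y = 0.01046;  mass: 74.55x + 119.00y = 1.073
Solving, x = 3.853 × 10^-3 mol, y = 6.603 × 10^-3 mol
mass of KCl = 3.853 × 10^-3 × 74.55 = 0.2873 g
% KCl = 0.2873 / 1.073 × 100 = 26.77 %

26.77 %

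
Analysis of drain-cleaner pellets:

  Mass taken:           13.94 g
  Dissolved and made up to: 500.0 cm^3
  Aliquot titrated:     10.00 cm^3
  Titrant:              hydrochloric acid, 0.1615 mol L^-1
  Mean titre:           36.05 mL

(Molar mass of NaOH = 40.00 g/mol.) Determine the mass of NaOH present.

11.64 g

NaOH + HCl → NaCl + H2O
n(HCl) per titration = 0.03605 × 0.1615 = 5.822 × 10^-3 mol
n(NaOH) in each aliquot = 5.822 × 10^-3 mol (1:1 ratio)
n(NaOH) in the whole flask = 5.822 × 10^-3 × 500.0/10.00 = 0.2911 mol
mass of NaOH = 0.2911 × 40.00 = 11.64 g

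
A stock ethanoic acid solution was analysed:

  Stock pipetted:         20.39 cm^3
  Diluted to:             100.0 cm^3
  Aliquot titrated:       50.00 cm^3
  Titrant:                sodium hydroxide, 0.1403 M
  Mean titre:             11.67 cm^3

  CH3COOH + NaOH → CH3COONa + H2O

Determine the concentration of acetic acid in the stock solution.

0.1606 M

n(NaOH) = 0.01167 × 0.1403 = 1.637 × 10^-3 mol
n(CH3COOH) in the aliquot = 1.637 × 10^-3 mol (1:1 ratio)
[CH3COOH]_dilute = 1.637 × 10^-3 / 0.05000 = 0.03275 mol/L
Dilution factor = 100.0 / 20.39 = 4.904
[CH3COOH]_stock = 0.03275 × 4.904 = 0.1606 mol/L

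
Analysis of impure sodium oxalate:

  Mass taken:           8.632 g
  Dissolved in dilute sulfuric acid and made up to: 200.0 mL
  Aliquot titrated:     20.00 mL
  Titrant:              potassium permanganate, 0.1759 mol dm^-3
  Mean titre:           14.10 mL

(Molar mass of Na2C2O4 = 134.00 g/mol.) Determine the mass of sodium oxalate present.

2 MnO4^- + 5 C2O4^2- + 16 H^+ → 2 Mn^2+ + 10 CO2 + 8 H2O
n(KMnO4) per titration = 0.01410 × 0.1759 = 2.480 × 10^-3 mol
From the 5:2 ratio, n(Na2C2O4) in each aliquot = 5/2 × 2.480 × 10^-3 = 6.200 × 10^-3 mol
n(Na2C2O4) in the whole flask = 6.200 × 10^-3 × 200.0/20.00 = 0.06200 mol
mass of Na2C2O4 = 0.06200 × 134.00 = 8.309 g

8.309 g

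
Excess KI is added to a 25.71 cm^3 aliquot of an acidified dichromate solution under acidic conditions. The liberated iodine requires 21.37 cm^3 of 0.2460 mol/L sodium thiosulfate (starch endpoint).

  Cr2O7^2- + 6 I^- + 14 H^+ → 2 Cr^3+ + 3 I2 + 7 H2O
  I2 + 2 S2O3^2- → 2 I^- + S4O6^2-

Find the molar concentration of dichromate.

0.03408 mol/L

n(S2O3^2-) = 0.02137 × 0.2460 = 5.257 × 10^-3 mol
n(I2) = n(S2O3^2-)/2 = 2.629 × 10^-3 mol
From the 1:3 ratio, n(Cr2O7^2-) in the aliquot = 1/3 × 2.629 × 10^-3 = 8.762 × 10^-4 mol
[Cr2O7^2-] = 8.762 × 10^-4 / 0.02571 = 0.03408 mol/L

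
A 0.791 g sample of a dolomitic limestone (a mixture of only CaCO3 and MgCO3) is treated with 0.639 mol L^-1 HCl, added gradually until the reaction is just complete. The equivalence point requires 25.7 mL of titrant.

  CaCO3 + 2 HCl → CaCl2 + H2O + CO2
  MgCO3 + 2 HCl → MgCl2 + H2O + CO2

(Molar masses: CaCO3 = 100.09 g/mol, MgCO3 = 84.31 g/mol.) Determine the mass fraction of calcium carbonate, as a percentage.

79.2 %

n(HCl) = 0.0257 × 0.639 = 0.0164 mol
Let x = n(CaCO3), y = n(MgCO3).
Titrant: 2x + 2y = 0.0164;  mass: 100.09x + 84.31y = 0.791
Solving, x = 6.26 × 10^-3 mol, y = 1.96 × 10^-3 mol
mass of CaCO3 = 6.26 × 10^-3 × 100.09 = 0.626 g
% CaCO3 = 0.626 / 0.791 × 100 = 79.2 %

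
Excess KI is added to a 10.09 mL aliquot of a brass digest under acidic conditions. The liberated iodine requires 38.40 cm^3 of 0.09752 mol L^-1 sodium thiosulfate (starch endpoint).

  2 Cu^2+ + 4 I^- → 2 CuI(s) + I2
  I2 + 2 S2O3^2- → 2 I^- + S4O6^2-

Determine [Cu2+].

0.3711 mol/L

n(S2O3^2-) = 0.03840 × 0.09752 = 3.745 × 10^-3 mol
n(I2) = n(S2O3^2-)/2 = 1.872 × 10^-3 mol
From the 2:1 ratio, n(Cu2+) in the aliquot = 2/1 × 1.872 × 10^-3 = 3.745 × 10^-3 mol
[Cu2+] = 3.745 × 10^-3 / 0.01009 = 0.3711 mol/L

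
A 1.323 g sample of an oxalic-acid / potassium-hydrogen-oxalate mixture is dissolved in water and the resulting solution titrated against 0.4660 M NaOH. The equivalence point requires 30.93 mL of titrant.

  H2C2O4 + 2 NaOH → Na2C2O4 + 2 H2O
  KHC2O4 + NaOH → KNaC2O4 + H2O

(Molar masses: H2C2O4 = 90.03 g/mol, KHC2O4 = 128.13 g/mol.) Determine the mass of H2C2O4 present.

0.2837 g

n(NaOH) = 0.03093 × 0.4660 = 0.01441 mol
Let x = n(H2C2O4), y = n(KHC2O4).
Titrant: 2x + 1y = 0.01441;  mass: 90.03x + 128.13y = 1.323
Solving, x = 3.151 × 10^-3 mol, y = 8.111 × 10^-3 mol
mass of H2C2O4 = 3.151 × 10^-3 × 90.03 = 0.2837 g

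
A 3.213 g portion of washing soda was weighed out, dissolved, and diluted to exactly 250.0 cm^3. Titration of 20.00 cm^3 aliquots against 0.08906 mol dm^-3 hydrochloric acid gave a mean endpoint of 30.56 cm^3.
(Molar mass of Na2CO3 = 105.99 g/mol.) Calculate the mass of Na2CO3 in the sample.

Na2CO3 + 2 HCl → 2 NaCl + H2O + CO2
n(HCl) per titration = 0.03056 × 0.08906 = 2.722 × 10^-3 mol
From the 1:2 ratio, n(Na2CO3) in each aliquot = 1/2 × 2.722 × 10^-3 = 1.361 × 10^-3 mol
n(Na2CO3) in the whole flask = 1.361 × 10^-3 × 250.0/20.00 = 0.01701 mol
mass of Na2CO3 = 0.01701 × 105.99 = 1.803 g

1.803 g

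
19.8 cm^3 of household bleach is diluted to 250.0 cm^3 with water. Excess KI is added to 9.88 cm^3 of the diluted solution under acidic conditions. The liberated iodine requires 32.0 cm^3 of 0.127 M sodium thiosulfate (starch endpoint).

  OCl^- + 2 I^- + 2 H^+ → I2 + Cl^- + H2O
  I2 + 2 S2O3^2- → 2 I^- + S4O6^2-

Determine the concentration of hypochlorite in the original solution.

2.60 M

n(S2O3^2-) = 0.0320 × 0.127 = 4.06 × 10^-3 mol
n(I2) = n(S2O3^2-)/2 = 2.03 × 10^-3 mol
n(OCl^-) in the aliquot = 2.03 × 10^-3 mol (1:1 ratio)
[OCl^-]_dilute = 2.03 × 10^-3 / 0.00988 = 0.206 mol/L
[OCl^-]_original = 0.206 × 250.0/19.8 = 2.60 mol/L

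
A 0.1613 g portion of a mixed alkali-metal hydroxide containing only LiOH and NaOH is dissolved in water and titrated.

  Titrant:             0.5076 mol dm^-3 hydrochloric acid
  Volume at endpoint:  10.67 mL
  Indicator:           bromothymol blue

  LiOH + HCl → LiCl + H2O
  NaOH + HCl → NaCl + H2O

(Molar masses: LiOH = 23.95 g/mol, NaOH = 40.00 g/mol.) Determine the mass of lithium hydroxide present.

0.08258 g

n(HCl) = 0.01067 × 0.5076 = 5.416 × 10^-3 mol
Let x = n(LiOH), y = n(NaOH).
Titrant: 1x + 1y = 5.416 × 10^-3;  mass: 23.95x + 40.00y = 0.1613
Solving, x = 3.448 × 10^-3 mol, y = 1.968 × 10^-3 mol
mass of LiOH = 3.448 × 10^-3 × 23.95 = 0.08258 g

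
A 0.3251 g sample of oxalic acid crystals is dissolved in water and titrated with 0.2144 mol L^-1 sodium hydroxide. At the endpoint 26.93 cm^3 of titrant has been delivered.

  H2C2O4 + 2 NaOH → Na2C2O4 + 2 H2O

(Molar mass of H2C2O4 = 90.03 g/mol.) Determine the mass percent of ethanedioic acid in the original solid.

n(NaOH) = 0.02693 L × 0.2144 mol/L = 5.774 × 10^-3 mol
From the 1:2 ratio, n(H2C2O4) = 1/2 × 5.774 × 10^-3 = 2.887 × 10^-3 mol
mass of H2C2O4 = 2.887 × 10^-3 × 90.03 g/mol = 0.2599 g
% H2C2O4 = 0.2599 / 0.3251 × 100 = 79.95 %

79.95 %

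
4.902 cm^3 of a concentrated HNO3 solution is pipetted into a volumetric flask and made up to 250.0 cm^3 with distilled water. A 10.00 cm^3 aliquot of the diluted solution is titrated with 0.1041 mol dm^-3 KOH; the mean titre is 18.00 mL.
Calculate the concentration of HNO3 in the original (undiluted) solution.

HNO3 + KOH → KNO3 + H2O
n(KOH) = 0.01800 × 0.1041 = 1.874 × 10^-3 mol
n(HNO3) in the aliquot = 1.874 × 10^-3 mol (1:1 ratio)
[HNO3]_dilute = 1.874 × 10^-3 / 0.01000 = 0.1874 mol/L
Dilution factor = 250.0 / 4.902 = 51.00
[HNO3]_stock = 0.1874 × 51.00 = 9.556 mol/L

9.556 mol/L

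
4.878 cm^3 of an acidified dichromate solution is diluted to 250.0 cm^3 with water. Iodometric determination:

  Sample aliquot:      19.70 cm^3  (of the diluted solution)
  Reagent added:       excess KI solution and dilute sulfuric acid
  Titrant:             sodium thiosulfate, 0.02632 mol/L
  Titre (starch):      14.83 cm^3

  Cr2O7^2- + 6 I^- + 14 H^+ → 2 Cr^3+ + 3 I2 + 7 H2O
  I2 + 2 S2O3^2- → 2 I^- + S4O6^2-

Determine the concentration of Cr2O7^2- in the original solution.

0.1692 mol/L

n(S2O3^2-) = 0.01483 × 0.02632 = 3.903 × 10^-4 mol
n(I2) = n(S2O3^2-)/2 = 1.952 × 10^-4 mol
From the 1:3 ratio, n(Cr2O7^2-) in the aliquot = 1/3 × 1.952 × 10^-4 = 6.505 × 10^-5 mol
[Cr2O7^2-]_dilute = 6.505 × 10^-5 / 0.01970 = 0.003302 mol/L
[Cr2O7^2-]_original = 0.003302 × 250.0/4.878 = 0.1692 mol/L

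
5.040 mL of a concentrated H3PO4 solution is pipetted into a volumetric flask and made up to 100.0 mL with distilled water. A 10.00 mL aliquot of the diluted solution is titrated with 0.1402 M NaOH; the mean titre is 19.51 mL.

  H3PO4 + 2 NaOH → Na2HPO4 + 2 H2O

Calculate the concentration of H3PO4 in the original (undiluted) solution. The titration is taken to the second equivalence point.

2.714 M

n(NaOH) = 0.01951 × 0.1402 = 2.735 × 10^-3 mol
From the 1:2 ratio, n(H3PO4) in the aliquot = 1/2 × 2.735 × 10^-3 = 1.368 × 10^-3 mol
[H3PO4]_dilute = 1.368 × 10^-3 / 0.01000 = 0.1368 mol/L
Dilution factor = 100.0 / 5.040 = 19.84
[H3PO4]_stock = 0.1368 × 19.84 = 2.714 mol/L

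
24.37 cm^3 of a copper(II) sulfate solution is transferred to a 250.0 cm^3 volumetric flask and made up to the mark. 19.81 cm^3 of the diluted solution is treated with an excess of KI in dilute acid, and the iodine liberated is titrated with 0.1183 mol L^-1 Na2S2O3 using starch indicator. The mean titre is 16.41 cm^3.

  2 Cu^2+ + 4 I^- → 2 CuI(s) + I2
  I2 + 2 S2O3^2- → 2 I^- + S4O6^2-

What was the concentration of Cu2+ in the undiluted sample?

n(S2O3^2-) = 0.01641 × 0.1183 = 1.941 × 10^-3 mol
n(I2) = n(S2O3^2-)/2 = 9.707 × 10^-4 mol
From the 2:1 ratio, n(Cu2+) in the aliquot = 2/1 × 9.707 × 10^-4 = 1.941 × 10^-3 mol
[Cu2+]_dilute = 1.941 × 10^-3 / 0.01981 = 0.09800 mol/L
[Cu2+]_original = 0.09800 × 250.0/24.37 = 1.005 mol/L

1.005 mol/L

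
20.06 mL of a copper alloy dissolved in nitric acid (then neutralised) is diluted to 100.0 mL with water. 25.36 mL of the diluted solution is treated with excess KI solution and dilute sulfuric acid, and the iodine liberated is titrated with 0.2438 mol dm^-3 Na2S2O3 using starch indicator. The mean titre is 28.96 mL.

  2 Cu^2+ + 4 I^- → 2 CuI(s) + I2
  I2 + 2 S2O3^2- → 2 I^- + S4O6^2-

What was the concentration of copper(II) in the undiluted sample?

n(S2O3^2-) = 0.02896 × 0.2438 = 7.060 × 10^-3 mol
n(I2) = n(S2O3^2-)/2 = 3.530 × 10^-3 mol
From the 2:1 ratio, n(Cu2+) in the aliquot = 2/1 × 3.530 × 10^-3 = 7.060 × 10^-3 mol
[Cu2+]_dilute = 7.060 × 10^-3 / 0.02536 = 0.2784 mol/L
[Cu2+]_original = 0.2784 × 100.0/20.06 = 1.388 mol/L

1.388 mol/L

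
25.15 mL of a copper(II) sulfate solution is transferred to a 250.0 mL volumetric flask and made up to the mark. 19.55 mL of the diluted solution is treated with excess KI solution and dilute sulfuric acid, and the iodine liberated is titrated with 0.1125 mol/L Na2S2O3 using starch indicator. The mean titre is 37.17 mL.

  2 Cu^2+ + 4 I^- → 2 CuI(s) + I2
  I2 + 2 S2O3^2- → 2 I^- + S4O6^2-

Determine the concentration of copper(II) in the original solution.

2.126 mol/L

n(S2O3^2-) = 0.03717 × 0.1125 = 4.182 × 10^-3 mol
n(I2) = n(S2O3^2-)/2 = 2.091 × 10^-3 mol
From the 2:1 ratio, n(Cu2+) in the aliquot = 2/1 × 2.091 × 10^-3 = 4.182 × 10^-3 mol
[Cu2+]_dilute = 4.182 × 10^-3 / 0.01955 = 0.2139 mol/L
[Cu2+]_original = 0.2139 × 250.0/25.15 = 2.126 mol/L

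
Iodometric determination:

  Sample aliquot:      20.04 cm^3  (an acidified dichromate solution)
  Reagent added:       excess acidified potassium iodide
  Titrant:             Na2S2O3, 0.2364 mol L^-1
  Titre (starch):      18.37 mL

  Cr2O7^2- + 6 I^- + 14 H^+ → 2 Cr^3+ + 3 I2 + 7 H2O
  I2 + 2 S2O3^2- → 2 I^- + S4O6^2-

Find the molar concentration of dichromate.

0.03612 mol/L

n(S2O3^2-) = 0.01837 × 0.2364 = 4.343 × 10^-3 mol
n(I2) = n(S2O3^2-)/2 = 2.171 × 10^-3 mol
From the 1:3 ratio, n(Cr2O7^2-) in the aliquot = 1/3 × 2.171 × 10^-3 = 7.238 × 10^-4 mol
[Cr2O7^2-] = 7.238 × 10^-4 / 0.02004 = 0.03612 mol/L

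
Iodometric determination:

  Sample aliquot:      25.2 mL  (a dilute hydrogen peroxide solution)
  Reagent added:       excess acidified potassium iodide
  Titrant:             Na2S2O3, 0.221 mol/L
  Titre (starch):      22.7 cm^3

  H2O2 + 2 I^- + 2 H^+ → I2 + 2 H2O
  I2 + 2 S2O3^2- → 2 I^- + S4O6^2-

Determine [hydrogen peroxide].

0.0995 mol/L

n(S2O3^2-) = 0.0227 × 0.221 = 5.02 × 10^-3 mol
n(I2) = n(S2O3^2-)/2 = 2.51 × 10^-3 mol
n(H2O2) in the aliquot = 2.51 × 10^-3 mol (1:1 ratio)
[H2O2] = 2.51 × 10^-3 / 0.0252 = 0.0995 mol/L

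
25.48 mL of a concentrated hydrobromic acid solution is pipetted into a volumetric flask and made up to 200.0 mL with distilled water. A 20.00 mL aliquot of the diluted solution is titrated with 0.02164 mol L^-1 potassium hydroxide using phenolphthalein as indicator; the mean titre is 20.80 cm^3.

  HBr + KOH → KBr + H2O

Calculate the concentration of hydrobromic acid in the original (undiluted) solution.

0.1767 mol/L

n(KOH) = 0.02080 × 0.02164 = 4.501 × 10^-4 mol
n(HBr) in the aliquot = 4.501 × 10^-4 mol (1:1 ratio)
[HBr]_dilute = 4.501 × 10^-4 / 0.02000 = 0.02251 mol/L
Dilution factor = 200.0 / 25.48 = 7.849
[HBr]_stock = 0.02251 × 7.849 = 0.1767 mol/L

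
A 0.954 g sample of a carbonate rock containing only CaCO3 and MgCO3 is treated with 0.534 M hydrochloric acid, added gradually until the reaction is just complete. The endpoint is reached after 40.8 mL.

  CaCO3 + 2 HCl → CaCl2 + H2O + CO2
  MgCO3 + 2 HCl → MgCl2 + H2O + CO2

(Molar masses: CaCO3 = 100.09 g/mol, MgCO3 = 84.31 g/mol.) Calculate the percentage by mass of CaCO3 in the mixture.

n(HCl) = 0.0408 × 0.534 = 0.0218 mol
Let x = n(CaCO3), y = n(MgCO3).
Titrant: 2x + 2y = 0.0218;  mass: 100.09x + 84.31y = 0.954
Solving, x = 2.25 × 10^-3 mol, y = 8.64 × 10^-3 mol
mass of CaCO3 = 2.25 × 10^-3 × 100.09 = 0.226 g
% CaCO3 = 0.226 / 0.954 × 100 = 23.6 %

23.6 %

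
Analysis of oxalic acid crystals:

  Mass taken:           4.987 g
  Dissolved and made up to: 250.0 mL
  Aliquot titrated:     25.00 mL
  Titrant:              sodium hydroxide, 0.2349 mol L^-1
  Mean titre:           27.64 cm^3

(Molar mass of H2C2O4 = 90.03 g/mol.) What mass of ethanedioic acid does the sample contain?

H2C2O4 + 2 NaOH → Na2C2O4 + 2 H2O
n(NaOH) per titration = 0.02764 × 0.2349 = 6.493 × 10^-3 mol
From the 1:2 ratio, n(H2C2O4) in each aliquot = 1/2 × 6.493 × 10^-3 = 3.246 × 10^-3 mol
n(H2C2O4) in the whole flask = 3.246 × 10^-3 × 250.0/25.00 = 0.03246 mol
mass of H2C2O4 = 0.03246 × 90.03 = 2.923 g

2.923 g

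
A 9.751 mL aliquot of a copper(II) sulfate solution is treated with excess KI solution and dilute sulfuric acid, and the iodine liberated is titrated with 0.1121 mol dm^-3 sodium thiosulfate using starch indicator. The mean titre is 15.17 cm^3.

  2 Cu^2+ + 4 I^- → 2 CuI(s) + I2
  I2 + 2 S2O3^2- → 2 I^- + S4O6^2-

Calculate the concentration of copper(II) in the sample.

n(S2O3^2-) = 0.01517 × 0.1121 = 1.701 × 10^-3 mol
n(I2) = n(S2O3^2-)/2 = 8.503 × 10^-4 mol
From the 2:1 ratio, n(Cu2+) in the aliquot = 2/1 × 8.503 × 10^-4 = 1.701 × 10^-3 mol
[Cu2+] = 1.701 × 10^-3 / 0.009751 = 0.1744 mol/L

0.1744 mol/L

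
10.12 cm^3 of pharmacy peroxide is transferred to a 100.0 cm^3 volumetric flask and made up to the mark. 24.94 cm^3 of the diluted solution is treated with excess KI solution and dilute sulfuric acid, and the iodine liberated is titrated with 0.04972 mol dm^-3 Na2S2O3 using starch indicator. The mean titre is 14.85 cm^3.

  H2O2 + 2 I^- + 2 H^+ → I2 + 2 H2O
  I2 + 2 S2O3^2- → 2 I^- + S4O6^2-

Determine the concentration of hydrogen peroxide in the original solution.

n(S2O3^2-) = 0.01485 × 0.04972 = 7.383 × 10^-4 mol
n(I2) = n(S2O3^2-)/2 = 3.692 × 10^-4 mol
n(H2O2) in the aliquot = 3.692 × 10^-4 mol (1:1 ratio)
[H2O2]_dilute = 3.692 × 10^-4 / 0.02494 = 0.01480 mol/L
[H2O2]_original = 0.01480 × 100.0/10.12 = 0.1463 mol/L

0.1463 mol/L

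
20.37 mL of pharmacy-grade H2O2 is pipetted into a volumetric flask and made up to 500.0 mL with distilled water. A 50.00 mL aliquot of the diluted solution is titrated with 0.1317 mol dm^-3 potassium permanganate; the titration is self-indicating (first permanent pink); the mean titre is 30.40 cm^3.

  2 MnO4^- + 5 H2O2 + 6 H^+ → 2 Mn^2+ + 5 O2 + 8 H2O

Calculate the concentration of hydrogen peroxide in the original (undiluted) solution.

4.914 mol/L

n(KMnO4) = 0.03040 × 0.1317 = 4.004 × 10^-3 mol
From the 5:2 ratio, n(H2O2) in the aliquot = 5/2 × 4.004 × 10^-3 = 0.01001 mol
[H2O2]_dilute = 0.01001 / 0.05000 = 0.2002 mol/L
Dilution factor = 500.0 / 20.37 = 24.55
[H2O2]_stock = 0.2002 × 24.55 = 4.914 mol/L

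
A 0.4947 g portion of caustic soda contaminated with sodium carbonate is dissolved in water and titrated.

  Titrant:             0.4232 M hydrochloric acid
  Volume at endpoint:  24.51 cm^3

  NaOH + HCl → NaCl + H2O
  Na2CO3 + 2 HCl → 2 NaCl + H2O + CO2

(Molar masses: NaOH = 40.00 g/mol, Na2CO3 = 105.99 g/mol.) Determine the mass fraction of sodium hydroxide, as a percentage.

n(HCl) = 0.02451 × 0.4232 = 0.01037 mol
Let x = n(NaOH), y = n(Na2CO3).
Titrant: 1x + 2y = 0.01037;  mass: 40.00x + 105.99y = 0.4947
Solving, x = 4.232 × 10^-3 mol, y = 3.070 × 10^-3 mol
mass of NaOH = 4.232 × 10^-3 × 40.00 = 0.1693 g
% NaOH = 0.1693 / 0.4947 × 100 = 34.22 %

34.22 %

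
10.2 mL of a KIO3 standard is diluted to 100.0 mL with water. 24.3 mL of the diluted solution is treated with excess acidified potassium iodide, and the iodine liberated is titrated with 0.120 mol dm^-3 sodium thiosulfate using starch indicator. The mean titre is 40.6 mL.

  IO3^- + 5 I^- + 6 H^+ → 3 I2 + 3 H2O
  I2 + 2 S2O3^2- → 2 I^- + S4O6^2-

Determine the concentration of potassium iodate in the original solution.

n(S2O3^2-) = 0.0406 × 0.120 = 4.87 × 10^-3 mol
n(I2) = n(S2O3^2-)/2 = 2.44 × 10^-3 mol
From the 1:3 ratio, n(IO3^-) in the aliquot = 1/3 × 2.44 × 10^-3 = 8.12 × 10^-4 mol
[IO3^-]_dilute = 8.12 × 10^-4 / 0.0243 = 0.0334 mol/L
[IO3^-]_original = 0.0334 × 100.0/10.2 = 0.328 mol/L

0.328 mol/L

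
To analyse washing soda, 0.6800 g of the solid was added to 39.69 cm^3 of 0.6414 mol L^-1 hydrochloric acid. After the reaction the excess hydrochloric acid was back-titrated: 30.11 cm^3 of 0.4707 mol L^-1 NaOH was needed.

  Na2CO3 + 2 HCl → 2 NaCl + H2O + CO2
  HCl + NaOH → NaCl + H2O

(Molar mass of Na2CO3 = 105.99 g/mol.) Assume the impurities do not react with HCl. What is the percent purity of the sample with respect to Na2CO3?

87.94 %

n(HCl) added = 0.03969 × 0.6414 = 0.02546 mol
n(NaOH) used in back-titration = 0.03011 × 0.4707 = 0.01417 mol
n(HCl) left over = 0.01417 mol (1:1 ratio)
n(HCl) consumed by analyte = 0.02546 − 0.01417 = 0.01128 mol
From the 1:2 ratio, n(Na2CO3) = 1/2 × 0.01128 = 5.642 × 10^-3 mol
mass of Na2CO3 = 5.642 × 10^-3 × 105.99 = 0.5980 g
% Na2CO3 = 0.5980 / 0.6800 × 100 = 87.94 %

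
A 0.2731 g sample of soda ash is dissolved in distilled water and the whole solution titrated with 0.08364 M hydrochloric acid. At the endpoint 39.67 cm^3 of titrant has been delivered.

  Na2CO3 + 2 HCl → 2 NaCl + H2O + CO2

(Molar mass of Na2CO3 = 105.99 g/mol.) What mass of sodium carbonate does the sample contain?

n(HCl) = 0.03967 L × 0.08364 mol/L = 3.318 × 10^-3 mol
From the 1:2 ratio, n(Na2CO3) = 1/2 × 3.318 × 10^-3 = 1.659 × 10^-3 mol
mass of Na2CO3 = 1.659 × 10^-3 × 105.99 g/mol = 0.1758 g

0.1758 g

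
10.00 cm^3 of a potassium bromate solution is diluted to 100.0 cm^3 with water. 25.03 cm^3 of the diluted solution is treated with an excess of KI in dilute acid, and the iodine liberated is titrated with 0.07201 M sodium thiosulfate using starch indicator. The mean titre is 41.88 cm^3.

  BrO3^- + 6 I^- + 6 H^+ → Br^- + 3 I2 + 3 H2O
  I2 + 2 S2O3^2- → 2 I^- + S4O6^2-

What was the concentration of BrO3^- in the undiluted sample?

n(S2O3^2-) = 0.04188 × 0.07201 = 3.016 × 10^-3 mol
n(I2) = n(S2O3^2-)/2 = 1.508 × 10^-3 mol
From the 1:3 ratio, n(BrO3^-) in the aliquot = 1/3 × 1.508 × 10^-3 = 5.026 × 10^-4 mol
[BrO3^-]_dilute = 5.026 × 10^-4 / 0.02503 = 0.02008 mol/L
[BrO3^-]_original = 0.02008 × 100.0/10.00 = 0.2008 mol/L

0.2008 M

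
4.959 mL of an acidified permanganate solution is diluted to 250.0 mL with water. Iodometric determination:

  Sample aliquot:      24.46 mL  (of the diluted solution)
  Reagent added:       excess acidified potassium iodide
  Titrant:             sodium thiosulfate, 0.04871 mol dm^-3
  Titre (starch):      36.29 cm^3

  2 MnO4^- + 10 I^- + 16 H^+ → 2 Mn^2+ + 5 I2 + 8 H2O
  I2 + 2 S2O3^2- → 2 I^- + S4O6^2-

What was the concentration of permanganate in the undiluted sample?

0.7287 mol/L

n(S2O3^2-) = 0.03629 × 0.04871 = 1.768 × 10^-3 mol
n(I2) = n(S2O3^2-)/2 = 8.838 × 10^-4 mol
From the 2:5 ratio, n(MnO4^-) in the aliquot = 2/5 × 8.838 × 10^-4 = 3.535 × 10^-4 mol
[MnO4^-]_dilute = 3.535 × 10^-4 / 0.02446 = 0.01445 mol/L
[MnO4^-]_original = 0.01445 × 250.0/4.959 = 0.7287 mol/L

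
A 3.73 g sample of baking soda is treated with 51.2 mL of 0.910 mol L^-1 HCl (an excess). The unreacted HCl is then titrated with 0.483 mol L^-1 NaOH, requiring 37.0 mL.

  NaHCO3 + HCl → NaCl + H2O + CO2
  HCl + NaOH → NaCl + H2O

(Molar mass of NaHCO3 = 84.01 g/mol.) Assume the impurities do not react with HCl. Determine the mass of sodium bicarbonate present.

n(HCl) added = 0.0512 × 0.910 = 0.0466 mol
n(NaOH) used in back-titration = 0.0370 × 0.483 = 0.0179 mol
n(HCl) left over = 0.0179 mol (1:1 ratio)
n(HCl) consumed by analyte = 0.0466 − 0.0179 = 0.0287 mol
n(NaHCO3) = 0.0287 mol (1:1 ratio)
mass of NaHCO3 = 0.0287 × 84.01 = 2.41 g

2.41 g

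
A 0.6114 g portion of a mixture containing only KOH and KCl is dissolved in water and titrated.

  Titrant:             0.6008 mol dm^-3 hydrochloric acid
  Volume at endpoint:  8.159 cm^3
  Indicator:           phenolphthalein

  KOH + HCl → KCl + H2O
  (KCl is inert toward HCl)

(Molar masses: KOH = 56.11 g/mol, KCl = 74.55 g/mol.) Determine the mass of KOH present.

n(HCl) = 0.008159 × 0.6008 = 4.902 × 10^-3 mol
Let x = n(KOH), y = n(KCl).
Titrant: 1x = 4.902 × 10^-3;  mass: 56.11x + 74.55y = 0.6114
Solving, x = 4.902 × 10^-3 mol, y = 4.512 × 10^-3 mol
mass of KOH = 4.902 × 10^-3 × 56.11 = 0.2750 g

0.2750 g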